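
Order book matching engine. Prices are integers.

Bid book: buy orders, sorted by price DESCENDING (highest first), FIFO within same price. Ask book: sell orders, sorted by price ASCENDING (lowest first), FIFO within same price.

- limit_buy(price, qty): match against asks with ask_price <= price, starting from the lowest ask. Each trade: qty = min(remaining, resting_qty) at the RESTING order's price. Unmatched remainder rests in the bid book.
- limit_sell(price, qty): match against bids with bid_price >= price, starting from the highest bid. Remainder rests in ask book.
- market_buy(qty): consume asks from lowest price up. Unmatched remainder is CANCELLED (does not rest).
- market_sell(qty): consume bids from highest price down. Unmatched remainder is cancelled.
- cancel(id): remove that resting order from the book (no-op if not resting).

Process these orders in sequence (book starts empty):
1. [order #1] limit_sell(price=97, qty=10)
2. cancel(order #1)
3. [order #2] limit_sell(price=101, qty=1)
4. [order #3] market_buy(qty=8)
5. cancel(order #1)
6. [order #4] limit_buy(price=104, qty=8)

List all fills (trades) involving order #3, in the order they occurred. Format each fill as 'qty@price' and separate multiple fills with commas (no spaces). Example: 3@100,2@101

After op 1 [order #1] limit_sell(price=97, qty=10): fills=none; bids=[-] asks=[#1:10@97]
After op 2 cancel(order #1): fills=none; bids=[-] asks=[-]
After op 3 [order #2] limit_sell(price=101, qty=1): fills=none; bids=[-] asks=[#2:1@101]
After op 4 [order #3] market_buy(qty=8): fills=#3x#2:1@101; bids=[-] asks=[-]
After op 5 cancel(order #1): fills=none; bids=[-] asks=[-]
After op 6 [order #4] limit_buy(price=104, qty=8): fills=none; bids=[#4:8@104] asks=[-]

Answer: 1@101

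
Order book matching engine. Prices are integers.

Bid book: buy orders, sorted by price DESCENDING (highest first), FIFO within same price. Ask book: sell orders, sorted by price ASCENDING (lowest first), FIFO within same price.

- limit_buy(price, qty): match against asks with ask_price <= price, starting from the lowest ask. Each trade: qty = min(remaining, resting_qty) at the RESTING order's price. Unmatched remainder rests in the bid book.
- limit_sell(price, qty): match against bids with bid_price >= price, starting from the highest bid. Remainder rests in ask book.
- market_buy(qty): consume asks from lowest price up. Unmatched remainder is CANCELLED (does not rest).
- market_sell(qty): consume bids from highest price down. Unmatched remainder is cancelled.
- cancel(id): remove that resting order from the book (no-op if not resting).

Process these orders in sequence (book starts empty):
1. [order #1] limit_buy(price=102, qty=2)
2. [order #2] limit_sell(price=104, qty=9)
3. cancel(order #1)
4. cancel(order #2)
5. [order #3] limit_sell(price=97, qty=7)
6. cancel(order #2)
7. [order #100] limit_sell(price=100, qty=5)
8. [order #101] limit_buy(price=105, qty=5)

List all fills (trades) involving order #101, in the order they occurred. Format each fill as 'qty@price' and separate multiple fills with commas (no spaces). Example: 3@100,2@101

After op 1 [order #1] limit_buy(price=102, qty=2): fills=none; bids=[#1:2@102] asks=[-]
After op 2 [order #2] limit_sell(price=104, qty=9): fills=none; bids=[#1:2@102] asks=[#2:9@104]
After op 3 cancel(order #1): fills=none; bids=[-] asks=[#2:9@104]
After op 4 cancel(order #2): fills=none; bids=[-] asks=[-]
After op 5 [order #3] limit_sell(price=97, qty=7): fills=none; bids=[-] asks=[#3:7@97]
After op 6 cancel(order #2): fills=none; bids=[-] asks=[#3:7@97]
After op 7 [order #100] limit_sell(price=100, qty=5): fills=none; bids=[-] asks=[#3:7@97 #100:5@100]
After op 8 [order #101] limit_buy(price=105, qty=5): fills=#101x#3:5@97; bids=[-] asks=[#3:2@97 #100:5@100]

Answer: 5@97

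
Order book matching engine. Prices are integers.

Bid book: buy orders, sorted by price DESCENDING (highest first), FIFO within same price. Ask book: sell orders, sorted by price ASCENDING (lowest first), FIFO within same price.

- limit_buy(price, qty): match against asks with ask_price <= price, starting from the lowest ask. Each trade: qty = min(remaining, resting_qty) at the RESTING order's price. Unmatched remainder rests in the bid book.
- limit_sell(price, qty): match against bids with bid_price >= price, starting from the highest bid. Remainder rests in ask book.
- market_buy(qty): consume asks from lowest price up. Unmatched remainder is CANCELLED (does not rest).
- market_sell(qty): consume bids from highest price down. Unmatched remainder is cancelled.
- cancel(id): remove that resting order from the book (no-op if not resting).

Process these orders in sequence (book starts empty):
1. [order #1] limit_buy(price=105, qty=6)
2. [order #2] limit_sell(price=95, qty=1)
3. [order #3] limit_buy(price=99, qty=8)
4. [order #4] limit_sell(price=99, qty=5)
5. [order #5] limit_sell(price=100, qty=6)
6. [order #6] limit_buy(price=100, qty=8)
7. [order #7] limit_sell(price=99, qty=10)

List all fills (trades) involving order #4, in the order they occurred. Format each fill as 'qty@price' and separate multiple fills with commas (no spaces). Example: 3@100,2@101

Answer: 5@105

Derivation:
After op 1 [order #1] limit_buy(price=105, qty=6): fills=none; bids=[#1:6@105] asks=[-]
After op 2 [order #2] limit_sell(price=95, qty=1): fills=#1x#2:1@105; bids=[#1:5@105] asks=[-]
After op 3 [order #3] limit_buy(price=99, qty=8): fills=none; bids=[#1:5@105 #3:8@99] asks=[-]
After op 4 [order #4] limit_sell(price=99, qty=5): fills=#1x#4:5@105; bids=[#3:8@99] asks=[-]
After op 5 [order #5] limit_sell(price=100, qty=6): fills=none; bids=[#3:8@99] asks=[#5:6@100]
After op 6 [order #6] limit_buy(price=100, qty=8): fills=#6x#5:6@100; bids=[#6:2@100 #3:8@99] asks=[-]
After op 7 [order #7] limit_sell(price=99, qty=10): fills=#6x#7:2@100 #3x#7:8@99; bids=[-] asks=[-]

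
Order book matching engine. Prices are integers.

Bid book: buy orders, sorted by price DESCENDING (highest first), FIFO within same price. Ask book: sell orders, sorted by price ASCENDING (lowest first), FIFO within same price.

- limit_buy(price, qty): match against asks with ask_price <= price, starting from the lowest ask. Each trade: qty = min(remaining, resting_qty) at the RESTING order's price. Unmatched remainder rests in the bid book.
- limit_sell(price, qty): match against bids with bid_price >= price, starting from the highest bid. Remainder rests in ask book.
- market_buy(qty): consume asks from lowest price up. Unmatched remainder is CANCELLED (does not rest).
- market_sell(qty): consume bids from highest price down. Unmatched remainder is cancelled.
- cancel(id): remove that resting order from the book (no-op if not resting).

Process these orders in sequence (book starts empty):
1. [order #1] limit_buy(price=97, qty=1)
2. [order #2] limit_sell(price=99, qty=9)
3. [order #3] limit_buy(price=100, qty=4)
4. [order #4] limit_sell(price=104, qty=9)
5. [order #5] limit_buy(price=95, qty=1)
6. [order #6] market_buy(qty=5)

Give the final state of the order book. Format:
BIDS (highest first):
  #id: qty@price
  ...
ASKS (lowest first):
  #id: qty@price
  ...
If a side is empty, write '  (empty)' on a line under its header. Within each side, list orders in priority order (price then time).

Answer: BIDS (highest first):
  #1: 1@97
  #5: 1@95
ASKS (lowest first):
  #4: 9@104

Derivation:
After op 1 [order #1] limit_buy(price=97, qty=1): fills=none; bids=[#1:1@97] asks=[-]
After op 2 [order #2] limit_sell(price=99, qty=9): fills=none; bids=[#1:1@97] asks=[#2:9@99]
After op 3 [order #3] limit_buy(price=100, qty=4): fills=#3x#2:4@99; bids=[#1:1@97] asks=[#2:5@99]
After op 4 [order #4] limit_sell(price=104, qty=9): fills=none; bids=[#1:1@97] asks=[#2:5@99 #4:9@104]
After op 5 [order #5] limit_buy(price=95, qty=1): fills=none; bids=[#1:1@97 #5:1@95] asks=[#2:5@99 #4:9@104]
After op 6 [order #6] market_buy(qty=5): fills=#6x#2:5@99; bids=[#1:1@97 #5:1@95] asks=[#4:9@104]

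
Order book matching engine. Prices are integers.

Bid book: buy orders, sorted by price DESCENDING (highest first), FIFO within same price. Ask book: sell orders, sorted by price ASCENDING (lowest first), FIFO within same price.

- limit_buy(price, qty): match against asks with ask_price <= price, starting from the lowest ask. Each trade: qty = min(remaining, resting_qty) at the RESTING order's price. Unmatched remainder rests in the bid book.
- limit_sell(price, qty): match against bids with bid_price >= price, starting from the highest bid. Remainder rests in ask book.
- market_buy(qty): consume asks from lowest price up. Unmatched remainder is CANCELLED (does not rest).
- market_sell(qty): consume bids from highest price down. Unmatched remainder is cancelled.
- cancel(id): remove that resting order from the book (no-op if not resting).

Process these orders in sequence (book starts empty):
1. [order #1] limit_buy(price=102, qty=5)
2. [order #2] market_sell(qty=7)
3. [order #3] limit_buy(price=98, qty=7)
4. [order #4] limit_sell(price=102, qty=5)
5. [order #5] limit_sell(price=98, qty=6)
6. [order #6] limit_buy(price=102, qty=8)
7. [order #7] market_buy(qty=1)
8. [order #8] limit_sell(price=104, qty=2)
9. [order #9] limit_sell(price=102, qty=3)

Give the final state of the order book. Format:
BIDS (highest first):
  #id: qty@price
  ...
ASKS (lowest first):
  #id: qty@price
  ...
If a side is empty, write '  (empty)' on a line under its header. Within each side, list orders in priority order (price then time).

After op 1 [order #1] limit_buy(price=102, qty=5): fills=none; bids=[#1:5@102] asks=[-]
After op 2 [order #2] market_sell(qty=7): fills=#1x#2:5@102; bids=[-] asks=[-]
After op 3 [order #3] limit_buy(price=98, qty=7): fills=none; bids=[#3:7@98] asks=[-]
After op 4 [order #4] limit_sell(price=102, qty=5): fills=none; bids=[#3:7@98] asks=[#4:5@102]
After op 5 [order #5] limit_sell(price=98, qty=6): fills=#3x#5:6@98; bids=[#3:1@98] asks=[#4:5@102]
After op 6 [order #6] limit_buy(price=102, qty=8): fills=#6x#4:5@102; bids=[#6:3@102 #3:1@98] asks=[-]
After op 7 [order #7] market_buy(qty=1): fills=none; bids=[#6:3@102 #3:1@98] asks=[-]
After op 8 [order #8] limit_sell(price=104, qty=2): fills=none; bids=[#6:3@102 #3:1@98] asks=[#8:2@104]
After op 9 [order #9] limit_sell(price=102, qty=3): fills=#6x#9:3@102; bids=[#3:1@98] asks=[#8:2@104]

Answer: BIDS (highest first):
  #3: 1@98
ASKS (lowest first):
  #8: 2@104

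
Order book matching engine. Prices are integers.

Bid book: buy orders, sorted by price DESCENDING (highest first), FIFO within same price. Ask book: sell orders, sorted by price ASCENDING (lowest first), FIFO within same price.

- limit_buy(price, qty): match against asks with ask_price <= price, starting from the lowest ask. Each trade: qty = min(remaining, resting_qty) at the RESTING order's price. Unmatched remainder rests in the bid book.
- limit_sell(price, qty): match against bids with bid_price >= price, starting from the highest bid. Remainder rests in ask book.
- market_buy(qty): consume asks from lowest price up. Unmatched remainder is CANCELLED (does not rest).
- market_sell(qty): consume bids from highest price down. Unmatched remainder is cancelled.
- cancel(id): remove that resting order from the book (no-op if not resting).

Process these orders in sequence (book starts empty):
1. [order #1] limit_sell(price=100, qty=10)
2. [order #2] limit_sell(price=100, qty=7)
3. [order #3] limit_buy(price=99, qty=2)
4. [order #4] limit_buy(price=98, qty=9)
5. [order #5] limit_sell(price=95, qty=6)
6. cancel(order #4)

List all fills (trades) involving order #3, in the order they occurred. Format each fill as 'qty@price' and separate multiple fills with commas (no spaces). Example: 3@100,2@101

After op 1 [order #1] limit_sell(price=100, qty=10): fills=none; bids=[-] asks=[#1:10@100]
After op 2 [order #2] limit_sell(price=100, qty=7): fills=none; bids=[-] asks=[#1:10@100 #2:7@100]
After op 3 [order #3] limit_buy(price=99, qty=2): fills=none; bids=[#3:2@99] asks=[#1:10@100 #2:7@100]
After op 4 [order #4] limit_buy(price=98, qty=9): fills=none; bids=[#3:2@99 #4:9@98] asks=[#1:10@100 #2:7@100]
After op 5 [order #5] limit_sell(price=95, qty=6): fills=#3x#5:2@99 #4x#5:4@98; bids=[#4:5@98] asks=[#1:10@100 #2:7@100]
After op 6 cancel(order #4): fills=none; bids=[-] asks=[#1:10@100 #2:7@100]

Answer: 2@99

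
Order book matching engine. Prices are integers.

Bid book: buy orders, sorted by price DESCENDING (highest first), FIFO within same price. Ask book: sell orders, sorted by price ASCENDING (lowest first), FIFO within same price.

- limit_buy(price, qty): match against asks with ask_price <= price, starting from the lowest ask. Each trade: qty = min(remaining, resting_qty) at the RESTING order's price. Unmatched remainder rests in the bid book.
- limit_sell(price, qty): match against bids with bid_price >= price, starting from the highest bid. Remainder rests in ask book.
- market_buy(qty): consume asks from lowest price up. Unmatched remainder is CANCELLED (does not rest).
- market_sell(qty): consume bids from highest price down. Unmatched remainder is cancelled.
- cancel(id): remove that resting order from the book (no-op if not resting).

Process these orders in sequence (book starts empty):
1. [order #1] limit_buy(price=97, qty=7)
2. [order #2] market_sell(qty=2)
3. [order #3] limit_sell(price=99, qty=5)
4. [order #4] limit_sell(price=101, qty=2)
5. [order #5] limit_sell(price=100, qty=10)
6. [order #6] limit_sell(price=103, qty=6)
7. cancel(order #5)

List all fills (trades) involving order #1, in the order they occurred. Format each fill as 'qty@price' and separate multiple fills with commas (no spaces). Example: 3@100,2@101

Answer: 2@97

Derivation:
After op 1 [order #1] limit_buy(price=97, qty=7): fills=none; bids=[#1:7@97] asks=[-]
After op 2 [order #2] market_sell(qty=2): fills=#1x#2:2@97; bids=[#1:5@97] asks=[-]
After op 3 [order #3] limit_sell(price=99, qty=5): fills=none; bids=[#1:5@97] asks=[#3:5@99]
After op 4 [order #4] limit_sell(price=101, qty=2): fills=none; bids=[#1:5@97] asks=[#3:5@99 #4:2@101]
After op 5 [order #5] limit_sell(price=100, qty=10): fills=none; bids=[#1:5@97] asks=[#3:5@99 #5:10@100 #4:2@101]
After op 6 [order #6] limit_sell(price=103, qty=6): fills=none; bids=[#1:5@97] asks=[#3:5@99 #5:10@100 #4:2@101 #6:6@103]
After op 7 cancel(order #5): fills=none; bids=[#1:5@97] asks=[#3:5@99 #4:2@101 #6:6@103]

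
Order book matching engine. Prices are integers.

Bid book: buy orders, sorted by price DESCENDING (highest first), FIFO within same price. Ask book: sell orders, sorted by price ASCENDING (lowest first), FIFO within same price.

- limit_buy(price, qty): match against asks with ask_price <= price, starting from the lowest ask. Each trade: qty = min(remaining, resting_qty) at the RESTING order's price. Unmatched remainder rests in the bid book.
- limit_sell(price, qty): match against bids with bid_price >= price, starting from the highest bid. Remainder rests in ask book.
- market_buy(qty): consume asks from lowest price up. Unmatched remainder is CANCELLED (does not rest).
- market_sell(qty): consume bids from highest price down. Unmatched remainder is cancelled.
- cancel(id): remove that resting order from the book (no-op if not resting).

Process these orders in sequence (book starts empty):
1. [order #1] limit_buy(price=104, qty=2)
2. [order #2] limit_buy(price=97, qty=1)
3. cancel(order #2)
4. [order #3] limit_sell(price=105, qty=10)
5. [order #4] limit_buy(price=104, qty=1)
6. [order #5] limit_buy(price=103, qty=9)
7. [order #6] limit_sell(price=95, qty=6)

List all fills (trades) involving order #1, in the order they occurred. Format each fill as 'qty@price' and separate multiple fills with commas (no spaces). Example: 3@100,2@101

Answer: 2@104

Derivation:
After op 1 [order #1] limit_buy(price=104, qty=2): fills=none; bids=[#1:2@104] asks=[-]
After op 2 [order #2] limit_buy(price=97, qty=1): fills=none; bids=[#1:2@104 #2:1@97] asks=[-]
After op 3 cancel(order #2): fills=none; bids=[#1:2@104] asks=[-]
After op 4 [order #3] limit_sell(price=105, qty=10): fills=none; bids=[#1:2@104] asks=[#3:10@105]
After op 5 [order #4] limit_buy(price=104, qty=1): fills=none; bids=[#1:2@104 #4:1@104] asks=[#3:10@105]
After op 6 [order #5] limit_buy(price=103, qty=9): fills=none; bids=[#1:2@104 #4:1@104 #5:9@103] asks=[#3:10@105]
After op 7 [order #6] limit_sell(price=95, qty=6): fills=#1x#6:2@104 #4x#6:1@104 #5x#6:3@103; bids=[#5:6@103] asks=[#3:10@105]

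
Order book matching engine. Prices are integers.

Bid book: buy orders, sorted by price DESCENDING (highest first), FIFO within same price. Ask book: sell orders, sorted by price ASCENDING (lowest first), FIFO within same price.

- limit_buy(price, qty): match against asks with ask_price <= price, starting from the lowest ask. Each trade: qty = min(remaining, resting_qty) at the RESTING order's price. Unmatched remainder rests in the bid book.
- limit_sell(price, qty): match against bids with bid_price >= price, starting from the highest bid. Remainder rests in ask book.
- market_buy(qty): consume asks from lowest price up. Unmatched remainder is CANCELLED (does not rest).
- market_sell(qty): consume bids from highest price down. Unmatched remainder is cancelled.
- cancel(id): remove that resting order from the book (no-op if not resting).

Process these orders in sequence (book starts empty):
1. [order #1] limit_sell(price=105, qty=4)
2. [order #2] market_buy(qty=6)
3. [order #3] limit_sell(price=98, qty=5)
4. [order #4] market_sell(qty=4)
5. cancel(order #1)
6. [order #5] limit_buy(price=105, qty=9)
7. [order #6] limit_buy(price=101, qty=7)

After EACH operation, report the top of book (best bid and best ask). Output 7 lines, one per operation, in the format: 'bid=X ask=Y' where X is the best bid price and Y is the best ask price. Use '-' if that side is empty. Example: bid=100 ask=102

After op 1 [order #1] limit_sell(price=105, qty=4): fills=none; bids=[-] asks=[#1:4@105]
After op 2 [order #2] market_buy(qty=6): fills=#2x#1:4@105; bids=[-] asks=[-]
After op 3 [order #3] limit_sell(price=98, qty=5): fills=none; bids=[-] asks=[#3:5@98]
After op 4 [order #4] market_sell(qty=4): fills=none; bids=[-] asks=[#3:5@98]
After op 5 cancel(order #1): fills=none; bids=[-] asks=[#3:5@98]
After op 6 [order #5] limit_buy(price=105, qty=9): fills=#5x#3:5@98; bids=[#5:4@105] asks=[-]
After op 7 [order #6] limit_buy(price=101, qty=7): fills=none; bids=[#5:4@105 #6:7@101] asks=[-]

Answer: bid=- ask=105
bid=- ask=-
bid=- ask=98
bid=- ask=98
bid=- ask=98
bid=105 ask=-
bid=105 ask=-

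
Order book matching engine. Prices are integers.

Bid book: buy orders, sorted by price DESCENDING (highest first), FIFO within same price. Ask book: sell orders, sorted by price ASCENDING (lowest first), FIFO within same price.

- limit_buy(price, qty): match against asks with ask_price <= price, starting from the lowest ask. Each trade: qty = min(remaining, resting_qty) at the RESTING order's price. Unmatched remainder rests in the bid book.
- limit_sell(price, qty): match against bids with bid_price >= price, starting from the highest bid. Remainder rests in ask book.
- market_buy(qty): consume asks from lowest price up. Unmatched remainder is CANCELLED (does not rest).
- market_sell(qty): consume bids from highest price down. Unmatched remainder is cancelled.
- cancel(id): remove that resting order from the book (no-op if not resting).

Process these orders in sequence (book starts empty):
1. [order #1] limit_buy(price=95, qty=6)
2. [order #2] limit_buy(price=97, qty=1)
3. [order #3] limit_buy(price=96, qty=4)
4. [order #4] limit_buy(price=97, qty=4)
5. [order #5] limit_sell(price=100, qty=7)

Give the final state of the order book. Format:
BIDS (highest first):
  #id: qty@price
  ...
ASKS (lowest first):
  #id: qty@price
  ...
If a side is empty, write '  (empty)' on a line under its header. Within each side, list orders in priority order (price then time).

Answer: BIDS (highest first):
  #2: 1@97
  #4: 4@97
  #3: 4@96
  #1: 6@95
ASKS (lowest first):
  #5: 7@100

Derivation:
After op 1 [order #1] limit_buy(price=95, qty=6): fills=none; bids=[#1:6@95] asks=[-]
After op 2 [order #2] limit_buy(price=97, qty=1): fills=none; bids=[#2:1@97 #1:6@95] asks=[-]
After op 3 [order #3] limit_buy(price=96, qty=4): fills=none; bids=[#2:1@97 #3:4@96 #1:6@95] asks=[-]
After op 4 [order #4] limit_buy(price=97, qty=4): fills=none; bids=[#2:1@97 #4:4@97 #3:4@96 #1:6@95] asks=[-]
After op 5 [order #5] limit_sell(price=100, qty=7): fills=none; bids=[#2:1@97 #4:4@97 #3:4@96 #1:6@95] asks=[#5:7@100]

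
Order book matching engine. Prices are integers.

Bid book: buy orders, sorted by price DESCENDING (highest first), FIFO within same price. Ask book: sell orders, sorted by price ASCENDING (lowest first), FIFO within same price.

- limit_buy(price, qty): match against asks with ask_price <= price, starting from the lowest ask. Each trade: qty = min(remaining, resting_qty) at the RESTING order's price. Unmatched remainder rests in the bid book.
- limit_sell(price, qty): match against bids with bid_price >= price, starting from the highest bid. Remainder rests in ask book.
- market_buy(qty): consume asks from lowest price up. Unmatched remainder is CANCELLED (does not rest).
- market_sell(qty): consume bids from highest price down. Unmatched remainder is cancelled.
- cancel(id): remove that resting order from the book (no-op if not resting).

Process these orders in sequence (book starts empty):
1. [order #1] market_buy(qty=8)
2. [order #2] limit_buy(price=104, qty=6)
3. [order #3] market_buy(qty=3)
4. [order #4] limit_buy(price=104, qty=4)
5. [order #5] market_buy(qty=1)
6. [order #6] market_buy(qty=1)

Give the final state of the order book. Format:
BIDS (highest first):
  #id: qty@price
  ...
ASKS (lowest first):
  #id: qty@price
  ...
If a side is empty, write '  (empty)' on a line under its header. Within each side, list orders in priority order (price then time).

Answer: BIDS (highest first):
  #2: 6@104
  #4: 4@104
ASKS (lowest first):
  (empty)

Derivation:
After op 1 [order #1] market_buy(qty=8): fills=none; bids=[-] asks=[-]
After op 2 [order #2] limit_buy(price=104, qty=6): fills=none; bids=[#2:6@104] asks=[-]
After op 3 [order #3] market_buy(qty=3): fills=none; bids=[#2:6@104] asks=[-]
After op 4 [order #4] limit_buy(price=104, qty=4): fills=none; bids=[#2:6@104 #4:4@104] asks=[-]
After op 5 [order #5] market_buy(qty=1): fills=none; bids=[#2:6@104 #4:4@104] asks=[-]
After op 6 [order #6] market_buy(qty=1): fills=none; bids=[#2:6@104 #4:4@104] asks=[-]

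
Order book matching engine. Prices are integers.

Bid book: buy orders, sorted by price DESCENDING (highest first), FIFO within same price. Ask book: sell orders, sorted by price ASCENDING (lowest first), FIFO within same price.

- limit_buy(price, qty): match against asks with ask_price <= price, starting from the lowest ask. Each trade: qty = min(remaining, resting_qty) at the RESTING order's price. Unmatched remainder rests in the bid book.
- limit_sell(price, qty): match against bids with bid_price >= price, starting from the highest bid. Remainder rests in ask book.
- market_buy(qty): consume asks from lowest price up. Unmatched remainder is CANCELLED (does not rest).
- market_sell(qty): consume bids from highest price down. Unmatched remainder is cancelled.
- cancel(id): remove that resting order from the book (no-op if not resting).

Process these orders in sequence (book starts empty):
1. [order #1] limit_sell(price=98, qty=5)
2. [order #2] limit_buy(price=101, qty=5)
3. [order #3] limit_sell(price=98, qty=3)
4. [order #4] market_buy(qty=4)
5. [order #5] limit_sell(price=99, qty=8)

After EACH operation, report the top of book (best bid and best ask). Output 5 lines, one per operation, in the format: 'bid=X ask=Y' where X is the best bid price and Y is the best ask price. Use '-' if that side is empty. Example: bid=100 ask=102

Answer: bid=- ask=98
bid=- ask=-
bid=- ask=98
bid=- ask=-
bid=- ask=99

Derivation:
After op 1 [order #1] limit_sell(price=98, qty=5): fills=none; bids=[-] asks=[#1:5@98]
After op 2 [order #2] limit_buy(price=101, qty=5): fills=#2x#1:5@98; bids=[-] asks=[-]
After op 3 [order #3] limit_sell(price=98, qty=3): fills=none; bids=[-] asks=[#3:3@98]
After op 4 [order #4] market_buy(qty=4): fills=#4x#3:3@98; bids=[-] asks=[-]
After op 5 [order #5] limit_sell(price=99, qty=8): fills=none; bids=[-] asks=[#5:8@99]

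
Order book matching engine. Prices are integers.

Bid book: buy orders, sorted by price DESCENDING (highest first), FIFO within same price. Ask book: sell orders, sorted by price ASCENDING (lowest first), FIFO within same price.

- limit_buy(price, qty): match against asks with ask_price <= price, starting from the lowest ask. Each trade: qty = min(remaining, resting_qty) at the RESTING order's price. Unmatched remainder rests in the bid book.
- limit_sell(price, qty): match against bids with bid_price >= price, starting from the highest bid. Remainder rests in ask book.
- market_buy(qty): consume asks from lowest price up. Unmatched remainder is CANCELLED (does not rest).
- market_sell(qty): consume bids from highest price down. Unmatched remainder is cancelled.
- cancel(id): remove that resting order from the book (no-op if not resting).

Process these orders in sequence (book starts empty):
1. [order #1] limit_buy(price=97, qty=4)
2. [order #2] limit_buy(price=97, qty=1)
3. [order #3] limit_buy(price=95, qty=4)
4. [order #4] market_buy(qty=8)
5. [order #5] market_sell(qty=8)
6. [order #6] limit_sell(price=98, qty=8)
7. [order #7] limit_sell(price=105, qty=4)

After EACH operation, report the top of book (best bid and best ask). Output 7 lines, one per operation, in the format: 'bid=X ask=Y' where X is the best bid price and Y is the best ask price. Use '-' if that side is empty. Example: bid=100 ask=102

Answer: bid=97 ask=-
bid=97 ask=-
bid=97 ask=-
bid=97 ask=-
bid=95 ask=-
bid=95 ask=98
bid=95 ask=98

Derivation:
After op 1 [order #1] limit_buy(price=97, qty=4): fills=none; bids=[#1:4@97] asks=[-]
After op 2 [order #2] limit_buy(price=97, qty=1): fills=none; bids=[#1:4@97 #2:1@97] asks=[-]
After op 3 [order #3] limit_buy(price=95, qty=4): fills=none; bids=[#1:4@97 #2:1@97 #3:4@95] asks=[-]
After op 4 [order #4] market_buy(qty=8): fills=none; bids=[#1:4@97 #2:1@97 #3:4@95] asks=[-]
After op 5 [order #5] market_sell(qty=8): fills=#1x#5:4@97 #2x#5:1@97 #3x#5:3@95; bids=[#3:1@95] asks=[-]
After op 6 [order #6] limit_sell(price=98, qty=8): fills=none; bids=[#3:1@95] asks=[#6:8@98]
After op 7 [order #7] limit_sell(price=105, qty=4): fills=none; bids=[#3:1@95] asks=[#6:8@98 #7:4@105]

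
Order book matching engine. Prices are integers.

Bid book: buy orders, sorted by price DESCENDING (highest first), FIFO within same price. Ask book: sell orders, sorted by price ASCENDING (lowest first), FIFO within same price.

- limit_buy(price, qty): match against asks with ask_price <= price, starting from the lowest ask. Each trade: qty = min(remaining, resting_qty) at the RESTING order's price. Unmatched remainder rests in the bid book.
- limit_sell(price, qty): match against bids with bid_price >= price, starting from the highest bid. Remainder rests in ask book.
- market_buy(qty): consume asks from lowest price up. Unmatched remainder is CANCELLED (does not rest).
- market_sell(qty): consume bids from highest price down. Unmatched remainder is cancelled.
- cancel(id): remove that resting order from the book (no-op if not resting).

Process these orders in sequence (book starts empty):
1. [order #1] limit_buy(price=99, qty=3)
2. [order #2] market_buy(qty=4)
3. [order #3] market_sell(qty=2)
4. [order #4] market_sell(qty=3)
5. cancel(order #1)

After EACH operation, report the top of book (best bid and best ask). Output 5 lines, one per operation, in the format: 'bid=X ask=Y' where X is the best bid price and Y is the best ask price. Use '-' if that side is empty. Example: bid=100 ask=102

After op 1 [order #1] limit_buy(price=99, qty=3): fills=none; bids=[#1:3@99] asks=[-]
After op 2 [order #2] market_buy(qty=4): fills=none; bids=[#1:3@99] asks=[-]
After op 3 [order #3] market_sell(qty=2): fills=#1x#3:2@99; bids=[#1:1@99] asks=[-]
After op 4 [order #4] market_sell(qty=3): fills=#1x#4:1@99; bids=[-] asks=[-]
After op 5 cancel(order #1): fills=none; bids=[-] asks=[-]

Answer: bid=99 ask=-
bid=99 ask=-
bid=99 ask=-
bid=- ask=-
bid=- ask=-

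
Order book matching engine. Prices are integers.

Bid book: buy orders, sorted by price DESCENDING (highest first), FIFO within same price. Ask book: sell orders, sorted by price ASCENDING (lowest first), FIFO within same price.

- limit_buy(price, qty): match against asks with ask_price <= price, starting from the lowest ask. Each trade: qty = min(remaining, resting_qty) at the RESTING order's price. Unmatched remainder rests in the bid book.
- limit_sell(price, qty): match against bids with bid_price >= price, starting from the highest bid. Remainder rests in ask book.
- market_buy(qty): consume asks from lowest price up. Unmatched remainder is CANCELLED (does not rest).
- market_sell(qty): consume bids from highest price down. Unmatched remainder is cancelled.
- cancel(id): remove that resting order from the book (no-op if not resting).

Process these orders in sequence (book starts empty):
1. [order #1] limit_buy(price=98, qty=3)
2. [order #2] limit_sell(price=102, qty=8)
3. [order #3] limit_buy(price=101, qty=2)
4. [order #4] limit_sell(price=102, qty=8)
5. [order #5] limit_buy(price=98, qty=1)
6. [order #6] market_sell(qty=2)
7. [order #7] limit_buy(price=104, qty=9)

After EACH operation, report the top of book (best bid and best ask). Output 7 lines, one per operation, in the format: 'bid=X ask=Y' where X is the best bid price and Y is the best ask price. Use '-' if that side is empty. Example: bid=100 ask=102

Answer: bid=98 ask=-
bid=98 ask=102
bid=101 ask=102
bid=101 ask=102
bid=101 ask=102
bid=98 ask=102
bid=98 ask=102

Derivation:
After op 1 [order #1] limit_buy(price=98, qty=3): fills=none; bids=[#1:3@98] asks=[-]
After op 2 [order #2] limit_sell(price=102, qty=8): fills=none; bids=[#1:3@98] asks=[#2:8@102]
After op 3 [order #3] limit_buy(price=101, qty=2): fills=none; bids=[#3:2@101 #1:3@98] asks=[#2:8@102]
After op 4 [order #4] limit_sell(price=102, qty=8): fills=none; bids=[#3:2@101 #1:3@98] asks=[#2:8@102 #4:8@102]
After op 5 [order #5] limit_buy(price=98, qty=1): fills=none; bids=[#3:2@101 #1:3@98 #5:1@98] asks=[#2:8@102 #4:8@102]
After op 6 [order #6] market_sell(qty=2): fills=#3x#6:2@101; bids=[#1:3@98 #5:1@98] asks=[#2:8@102 #4:8@102]
After op 7 [order #7] limit_buy(price=104, qty=9): fills=#7x#2:8@102 #7x#4:1@102; bids=[#1:3@98 #5:1@98] asks=[#4:7@102]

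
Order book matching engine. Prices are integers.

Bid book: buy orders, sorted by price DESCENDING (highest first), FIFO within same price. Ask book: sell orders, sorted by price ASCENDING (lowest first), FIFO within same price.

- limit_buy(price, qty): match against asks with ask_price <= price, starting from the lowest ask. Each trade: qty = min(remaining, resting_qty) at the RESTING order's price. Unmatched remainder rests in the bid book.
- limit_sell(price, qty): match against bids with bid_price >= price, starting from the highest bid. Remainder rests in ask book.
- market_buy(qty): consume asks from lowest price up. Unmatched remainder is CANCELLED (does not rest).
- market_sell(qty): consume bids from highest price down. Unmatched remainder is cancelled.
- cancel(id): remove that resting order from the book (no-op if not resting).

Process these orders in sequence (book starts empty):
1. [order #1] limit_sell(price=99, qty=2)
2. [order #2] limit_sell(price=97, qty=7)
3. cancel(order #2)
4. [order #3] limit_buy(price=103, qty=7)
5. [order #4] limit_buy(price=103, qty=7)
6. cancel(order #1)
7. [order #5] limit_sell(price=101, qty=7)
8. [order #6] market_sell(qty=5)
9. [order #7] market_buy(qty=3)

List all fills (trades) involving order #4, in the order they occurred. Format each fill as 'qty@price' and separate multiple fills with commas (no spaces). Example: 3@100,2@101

After op 1 [order #1] limit_sell(price=99, qty=2): fills=none; bids=[-] asks=[#1:2@99]
After op 2 [order #2] limit_sell(price=97, qty=7): fills=none; bids=[-] asks=[#2:7@97 #1:2@99]
After op 3 cancel(order #2): fills=none; bids=[-] asks=[#1:2@99]
After op 4 [order #3] limit_buy(price=103, qty=7): fills=#3x#1:2@99; bids=[#3:5@103] asks=[-]
After op 5 [order #4] limit_buy(price=103, qty=7): fills=none; bids=[#3:5@103 #4:7@103] asks=[-]
After op 6 cancel(order #1): fills=none; bids=[#3:5@103 #4:7@103] asks=[-]
After op 7 [order #5] limit_sell(price=101, qty=7): fills=#3x#5:5@103 #4x#5:2@103; bids=[#4:5@103] asks=[-]
After op 8 [order #6] market_sell(qty=5): fills=#4x#6:5@103; bids=[-] asks=[-]
After op 9 [order #7] market_buy(qty=3): fills=none; bids=[-] asks=[-]

Answer: 2@103,5@103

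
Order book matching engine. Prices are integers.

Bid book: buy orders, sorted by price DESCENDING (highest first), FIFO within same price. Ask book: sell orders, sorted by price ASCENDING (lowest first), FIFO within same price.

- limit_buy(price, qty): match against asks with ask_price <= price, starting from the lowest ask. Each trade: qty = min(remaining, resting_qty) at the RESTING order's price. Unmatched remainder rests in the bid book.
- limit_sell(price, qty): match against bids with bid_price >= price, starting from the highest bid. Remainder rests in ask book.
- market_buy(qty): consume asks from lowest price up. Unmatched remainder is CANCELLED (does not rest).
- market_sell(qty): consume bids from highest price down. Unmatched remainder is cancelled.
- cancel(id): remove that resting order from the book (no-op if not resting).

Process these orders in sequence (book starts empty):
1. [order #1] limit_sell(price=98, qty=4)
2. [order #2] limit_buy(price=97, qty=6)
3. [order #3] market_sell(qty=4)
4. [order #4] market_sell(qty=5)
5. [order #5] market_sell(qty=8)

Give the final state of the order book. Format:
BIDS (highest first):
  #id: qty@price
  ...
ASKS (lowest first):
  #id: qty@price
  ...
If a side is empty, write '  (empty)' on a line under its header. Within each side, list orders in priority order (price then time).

Answer: BIDS (highest first):
  (empty)
ASKS (lowest first):
  #1: 4@98

Derivation:
After op 1 [order #1] limit_sell(price=98, qty=4): fills=none; bids=[-] asks=[#1:4@98]
After op 2 [order #2] limit_buy(price=97, qty=6): fills=none; bids=[#2:6@97] asks=[#1:4@98]
After op 3 [order #3] market_sell(qty=4): fills=#2x#3:4@97; bids=[#2:2@97] asks=[#1:4@98]
After op 4 [order #4] market_sell(qty=5): fills=#2x#4:2@97; bids=[-] asks=[#1:4@98]
After op 5 [order #5] market_sell(qty=8): fills=none; bids=[-] asks=[#1:4@98]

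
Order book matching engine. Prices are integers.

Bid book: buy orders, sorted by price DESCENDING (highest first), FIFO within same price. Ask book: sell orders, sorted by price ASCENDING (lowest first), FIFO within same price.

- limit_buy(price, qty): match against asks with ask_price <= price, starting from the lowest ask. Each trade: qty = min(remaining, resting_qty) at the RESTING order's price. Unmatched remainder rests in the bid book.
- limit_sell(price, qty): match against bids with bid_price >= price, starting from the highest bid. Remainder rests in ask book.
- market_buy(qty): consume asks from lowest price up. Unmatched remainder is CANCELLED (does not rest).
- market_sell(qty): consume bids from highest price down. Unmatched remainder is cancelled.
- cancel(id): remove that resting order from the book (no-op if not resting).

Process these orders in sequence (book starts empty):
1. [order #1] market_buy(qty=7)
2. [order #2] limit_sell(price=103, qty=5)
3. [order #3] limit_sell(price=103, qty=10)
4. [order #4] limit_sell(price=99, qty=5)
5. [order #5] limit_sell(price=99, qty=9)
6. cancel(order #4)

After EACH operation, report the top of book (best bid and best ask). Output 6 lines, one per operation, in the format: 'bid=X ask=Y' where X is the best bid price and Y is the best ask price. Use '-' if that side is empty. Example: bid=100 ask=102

Answer: bid=- ask=-
bid=- ask=103
bid=- ask=103
bid=- ask=99
bid=- ask=99
bid=- ask=99

Derivation:
After op 1 [order #1] market_buy(qty=7): fills=none; bids=[-] asks=[-]
After op 2 [order #2] limit_sell(price=103, qty=5): fills=none; bids=[-] asks=[#2:5@103]
After op 3 [order #3] limit_sell(price=103, qty=10): fills=none; bids=[-] asks=[#2:5@103 #3:10@103]
After op 4 [order #4] limit_sell(price=99, qty=5): fills=none; bids=[-] asks=[#4:5@99 #2:5@103 #3:10@103]
After op 5 [order #5] limit_sell(price=99, qty=9): fills=none; bids=[-] asks=[#4:5@99 #5:9@99 #2:5@103 #3:10@103]
After op 6 cancel(order #4): fills=none; bids=[-] asks=[#5:9@99 #2:5@103 #3:10@103]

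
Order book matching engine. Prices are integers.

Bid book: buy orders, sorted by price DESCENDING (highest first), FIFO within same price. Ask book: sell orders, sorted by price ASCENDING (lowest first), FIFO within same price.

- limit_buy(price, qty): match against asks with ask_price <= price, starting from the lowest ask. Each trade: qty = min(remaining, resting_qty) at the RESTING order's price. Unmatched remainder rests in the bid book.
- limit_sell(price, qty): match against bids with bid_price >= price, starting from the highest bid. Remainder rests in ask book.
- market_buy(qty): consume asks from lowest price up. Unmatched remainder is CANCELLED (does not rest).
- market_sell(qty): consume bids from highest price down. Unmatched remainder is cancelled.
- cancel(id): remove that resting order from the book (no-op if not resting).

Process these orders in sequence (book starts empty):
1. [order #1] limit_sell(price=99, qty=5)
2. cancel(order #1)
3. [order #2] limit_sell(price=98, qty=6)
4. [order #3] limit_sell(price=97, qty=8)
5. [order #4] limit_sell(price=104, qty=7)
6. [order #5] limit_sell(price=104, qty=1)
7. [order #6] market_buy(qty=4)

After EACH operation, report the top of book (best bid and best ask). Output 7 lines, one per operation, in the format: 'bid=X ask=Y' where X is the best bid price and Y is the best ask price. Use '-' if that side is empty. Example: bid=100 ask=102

After op 1 [order #1] limit_sell(price=99, qty=5): fills=none; bids=[-] asks=[#1:5@99]
After op 2 cancel(order #1): fills=none; bids=[-] asks=[-]
After op 3 [order #2] limit_sell(price=98, qty=6): fills=none; bids=[-] asks=[#2:6@98]
After op 4 [order #3] limit_sell(price=97, qty=8): fills=none; bids=[-] asks=[#3:8@97 #2:6@98]
After op 5 [order #4] limit_sell(price=104, qty=7): fills=none; bids=[-] asks=[#3:8@97 #2:6@98 #4:7@104]
After op 6 [order #5] limit_sell(price=104, qty=1): fills=none; bids=[-] asks=[#3:8@97 #2:6@98 #4:7@104 #5:1@104]
After op 7 [order #6] market_buy(qty=4): fills=#6x#3:4@97; bids=[-] asks=[#3:4@97 #2:6@98 #4:7@104 #5:1@104]

Answer: bid=- ask=99
bid=- ask=-
bid=- ask=98
bid=- ask=97
bid=- ask=97
bid=- ask=97
bid=- ask=97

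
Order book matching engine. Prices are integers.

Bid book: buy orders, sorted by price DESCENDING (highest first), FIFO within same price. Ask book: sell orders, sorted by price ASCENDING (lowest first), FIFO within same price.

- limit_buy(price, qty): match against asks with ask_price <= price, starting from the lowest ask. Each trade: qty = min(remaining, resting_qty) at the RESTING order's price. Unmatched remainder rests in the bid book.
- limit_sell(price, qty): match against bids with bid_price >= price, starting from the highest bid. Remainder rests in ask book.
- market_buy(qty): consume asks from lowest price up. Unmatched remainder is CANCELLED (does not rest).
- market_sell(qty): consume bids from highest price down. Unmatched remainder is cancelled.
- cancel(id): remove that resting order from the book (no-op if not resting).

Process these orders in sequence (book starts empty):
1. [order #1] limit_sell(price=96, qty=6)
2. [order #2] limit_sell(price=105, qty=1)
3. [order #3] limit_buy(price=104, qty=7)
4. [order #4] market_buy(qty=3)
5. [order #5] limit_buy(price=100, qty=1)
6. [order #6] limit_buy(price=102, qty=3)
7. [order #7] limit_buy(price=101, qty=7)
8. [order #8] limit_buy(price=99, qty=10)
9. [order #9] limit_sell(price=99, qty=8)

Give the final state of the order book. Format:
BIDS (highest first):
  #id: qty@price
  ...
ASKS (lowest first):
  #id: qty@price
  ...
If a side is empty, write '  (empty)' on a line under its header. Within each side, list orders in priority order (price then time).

Answer: BIDS (highest first):
  #7: 3@101
  #5: 1@100
  #8: 10@99
ASKS (lowest first):
  (empty)

Derivation:
After op 1 [order #1] limit_sell(price=96, qty=6): fills=none; bids=[-] asks=[#1:6@96]
After op 2 [order #2] limit_sell(price=105, qty=1): fills=none; bids=[-] asks=[#1:6@96 #2:1@105]
After op 3 [order #3] limit_buy(price=104, qty=7): fills=#3x#1:6@96; bids=[#3:1@104] asks=[#2:1@105]
After op 4 [order #4] market_buy(qty=3): fills=#4x#2:1@105; bids=[#3:1@104] asks=[-]
After op 5 [order #5] limit_buy(price=100, qty=1): fills=none; bids=[#3:1@104 #5:1@100] asks=[-]
After op 6 [order #6] limit_buy(price=102, qty=3): fills=none; bids=[#3:1@104 #6:3@102 #5:1@100] asks=[-]
After op 7 [order #7] limit_buy(price=101, qty=7): fills=none; bids=[#3:1@104 #6:3@102 #7:7@101 #5:1@100] asks=[-]
After op 8 [order #8] limit_buy(price=99, qty=10): fills=none; bids=[#3:1@104 #6:3@102 #7:7@101 #5:1@100 #8:10@99] asks=[-]
After op 9 [order #9] limit_sell(price=99, qty=8): fills=#3x#9:1@104 #6x#9:3@102 #7x#9:4@101; bids=[#7:3@101 #5:1@100 #8:10@99] asks=[-]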